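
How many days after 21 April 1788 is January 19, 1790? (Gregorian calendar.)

638

Apr 21, 1788 → Apr 21, 1789: 365 days.
Apr 21, 1789 → May 21, 1789: 30 days (April has 30).
May 21, 1789 → Jun 21, 1789: 31 days (May has 31).
Jun 21, 1789 → Jul 21, 1789: 30 days (June has 30).
Jul 21, 1789 → Aug 21, 1789: 31 days (July has 31).
Aug 21, 1789 → Sep 21, 1789: 31 days (August has 31).
Sep 21, 1789 → Oct 21, 1789: 30 days (September has 30).
Oct 21, 1789 → Nov 21, 1789: 31 days (October has 31).
Nov 21, 1789 → Dec 21, 1789: 30 days (November has 30).
Dec 21, 1789 → Jan 19, 1790: 29 days.
Total: 638 days.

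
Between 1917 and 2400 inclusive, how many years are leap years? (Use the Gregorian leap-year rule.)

118

Multiples of 4 in [1917,2400]: 121.
Of those, multiples of 100: 5 (not leap unless ÷400).
Multiples of 400: 2.
Leap years = 121 − 5 + 2 = 118.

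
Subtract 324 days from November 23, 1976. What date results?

−23 → Oct 31, 1976 (end of Oct, 31 days; 301 left).
−31 → Sep 30, 1976 (end of Sep, 30 days; 270 left).
−30 → Aug 31, 1976 (end of Aug, 31 days; 240 left).
−31 → Jul 31, 1976 (end of Jul, 31 days; 209 left).
−31 → Jun 30, 1976 (end of Jun, 30 days; 178 left).
−30 → May 31, 1976 (end of May, 31 days; 148 left).
−31 → Apr 30, 1976 (end of Apr, 30 days; 117 left).
−30 → Mar 31, 1976 (end of Mar, 31 days; 87 left).
−31 → Feb 29, 1976 (end of Feb, 29 days; 56 left).
−29 → Jan 31, 1976 (end of Jan, 31 days; 27 left).
−27 → Jan 4, 1976.

January 4, 1976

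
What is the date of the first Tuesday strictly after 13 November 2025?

Nov 13, 2025 is a Thursday.
From Thursday to the next Tuesday is 5 days.
Nov 13, 2025 + 5 = Nov 18, 2025.

November 18, 2025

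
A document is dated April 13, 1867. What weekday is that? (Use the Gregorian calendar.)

Saturday

Doomsday rule: the anchor day for the 1800s is Friday. For year 67: 67÷12 = 5 r 7, and 7÷4 = 1, so 5+7+1 = 13.
Friday + 13 ≡ Thursday — that's 1867's doomsday.
In April the doomsday date is Apr 4.
Apr 13 is 9 days after Apr 4; 9 mod 7 = 2, so Thursday + 2 = Saturday.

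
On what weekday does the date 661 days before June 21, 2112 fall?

Saturday

First find the weekday of Jun 21, 2112. Doomsday rule: the anchor day for the 2100s is Sunday. For year 12: 12÷12 = 1 r 0, and 0÷4 = 0, so 1+0+0 = 1.
Sunday + 1 ≡ Monday — that's 2112's doomsday.
In June the doomsday date is Jun 6.
Jun 21 is 15 days after Jun 6; 15 mod 7 = 1, so Monday + 1 = Tuesday.
661 mod 7 = 3, so 661 days before a Tuesday is Tuesday − 3 = Saturday.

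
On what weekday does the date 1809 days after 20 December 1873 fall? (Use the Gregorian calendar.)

Tuesday

First find the weekday of Dec 20, 1873. Doomsday rule: the anchor day for the 1800s is Friday. For year 73: 73÷12 = 6 r 1, and 1÷4 = 0, so 6+1+0 = 7.
Friday + 7 ≡ Friday — that's 1873's doomsday.
In December the doomsday date is Dec 12.
Dec 20 is 8 days after Dec 12; 8 mod 7 = 1, so Friday + 1 = Saturday.
1809 mod 7 = 3, so 1809 days after a Saturday is Saturday + 3 = Tuesday.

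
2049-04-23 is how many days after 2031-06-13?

Jun 13, 2031 → Jun 13, 2032: 366 days (Feb 29, 2032 is in that span).
Jun 13, 2032 → Jun 13, 2033: 365 days.
Jun 13, 2033 → Jun 13, 2034: 365 days.
Jun 13, 2034 → Jun 13, 2035: 365 days.
Jun 13, 2035 → Jun 13, 2036: 366 days (Feb 29, 2036 is in that span).
Jun 13, 2036 → Jun 13, 2037: 365 days.
Jun 13, 2037 → Jun 13, 2038: 365 days.
Jun 13, 2038 → Jun 13, 2039: 365 days.
Jun 13, 2039 → Jun 13, 2040: 366 days (Feb 29, 2040 is in that span).
Jun 13, 2040 → Jun 13, 2041: 365 days.
Jun 13, 2041 → Jun 13, 2042: 365 days.
Jun 13, 2042 → Jun 13, 2043: 365 days.
Jun 13, 2043 → Jun 13, 2044: 366 days (Feb 29, 2044 is in that span).
Jun 13, 2044 → Jun 13, 2045: 365 days.
Jun 13, 2045 → Jun 13, 2046: 365 days.
Jun 13, 2046 → Jun 13, 2047: 365 days.
Jun 13, 2047 → Jun 13, 2048: 366 days (Feb 29, 2048 is in that span).
Jun 13, 2048 → Jul 13, 2048: 30 days (June has 30).
Jul 13, 2048 → Aug 13, 2048: 31 days (July has 31).
Aug 13, 2048 → Sep 13, 2048: 31 days (August has 31).
Sep 13, 2048 → Oct 13, 2048: 30 days (September has 30).
Oct 13, 2048 → Nov 13, 2048: 31 days (October has 31).
Nov 13, 2048 → Dec 13, 2048: 30 days (November has 30).
Dec 13, 2048 → Jan 13, 2049: 31 days (December has 31).
Jan 13, 2049 → Feb 13, 2049: 31 days (January has 31).
Feb 13, 2049 → Mar 13, 2049: 28 days (February has 28).
Mar 13, 2049 → Apr 13, 2049: 31 days (March has 31).
Apr 13, 2049 → Apr 23, 2049: 10 days.
Total: 6524 days.

6524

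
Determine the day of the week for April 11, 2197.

Tuesday

Doomsday rule: the anchor day for the 2100s is Sunday. For year 97: 97÷12 = 8 r 1, and 1÷4 = 0, so 8+1+0 = 9.
Sunday + 9 ≡ Tuesday — that's 2197's doomsday.
In April the doomsday date is Apr 4.
Apr 11 is 7 days after Apr 4; 7 mod 7 = 0, so Tuesday + 0 = Tuesday.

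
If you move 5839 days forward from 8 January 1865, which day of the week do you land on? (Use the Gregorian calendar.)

Jan 8, 1865 is a Sunday.
5839 mod 7 = 1, so 5839 days after a Sunday is Sunday + 1 = Monday.

Monday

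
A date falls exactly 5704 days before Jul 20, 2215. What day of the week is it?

Friday

Jul 20, 2215 is a Thursday.
5704 mod 7 = 6, so 5704 days before a Thursday is Thursday − 6 = Friday.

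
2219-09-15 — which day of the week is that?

January 1, 2219 is a Friday.
Jan 1, 2219 → Feb 1, 2219: 31 days (January has 31).
Feb 1, 2219 → Mar 1, 2219: 28 days (February has 28).
Mar 1, 2219 → Apr 1, 2219: 31 days (March has 31).
Apr 1, 2219 → May 1, 2219: 30 days (April has 30).
May 1, 2219 → Jun 1, 2219: 31 days (May has 31).
Jun 1, 2219 → Jul 1, 2219: 30 days (June has 30).
Jul 1, 2219 → Aug 1, 2219: 31 days (July has 31).
Aug 1, 2219 → Sep 1, 2219: 31 days (August has 31).
Sep 1, 2219 → Sep 15, 2219: 14 days.
Total: 257 days.
257 mod 7 = 5, so Friday + 5 = Wednesday.

Wednesday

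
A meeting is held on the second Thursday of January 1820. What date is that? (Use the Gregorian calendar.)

January 1, 1820 is a Saturday.
The first Thursday is therefore January 6 (5 days later).
The second Thursday is 6 + 1×7 = January 13.

January 13, 1820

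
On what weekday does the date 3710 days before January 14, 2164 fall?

Saturday

Jan 14, 2164 is a Saturday.
3710 mod 7 = 0, so 3710 days before a Saturday is Saturday − 0 = Saturday.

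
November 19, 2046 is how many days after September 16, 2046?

Sep 16, 2046 → Oct 16, 2046: 30 days (September has 30).
Oct 16, 2046 → Nov 16, 2046: 31 days (October has 31).
Nov 16, 2046 → Nov 19, 2046: 3 days.
Total: 64 days.

64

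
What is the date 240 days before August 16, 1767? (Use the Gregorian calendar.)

December 19, 1766

−16 → Jul 31, 1767 (end of Jul, 31 days; 224 left).
−31 → Jun 30, 1767 (end of Jun, 30 days; 193 left).
−30 → May 31, 1767 (end of May, 31 days; 163 left).
−31 → Apr 30, 1767 (end of Apr, 30 days; 132 left).
−30 → Mar 31, 1767 (end of Mar, 31 days; 102 left).
−31 → Feb 28, 1767 (end of Feb, 28 days; 71 left).
−28 → Jan 31, 1767 (end of Jan, 31 days; 43 left).
−31 → Dec 31, 1766 (end of Dec, 31 days; 12 left).
−12 → Dec 19, 1766.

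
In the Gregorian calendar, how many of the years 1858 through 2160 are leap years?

74

Multiples of 4 in [1858,2160]: 76.
Of those, multiples of 100: 3 (not leap unless ÷400).
Multiples of 400: 1.
Leap years = 76 − 3 + 1 = 74.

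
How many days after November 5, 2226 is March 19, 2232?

1961

Nov 5, 2226 → Nov 5, 2227: 365 days.
Nov 5, 2227 → Nov 5, 2228: 366 days (Feb 29, 2228 is in that span).
Nov 5, 2228 → Nov 5, 2229: 365 days.
Nov 5, 2229 → Nov 5, 2230: 365 days.
Nov 5, 2230 → Nov 5, 2231: 365 days.
Nov 5, 2231 → Dec 5, 2231: 30 days (November has 30).
Dec 5, 2231 → Jan 5, 2232: 31 days (December has 31).
Jan 5, 2232 → Feb 5, 2232: 31 days (January has 31).
Feb 5, 2232 → Mar 5, 2232: 29 days (February has 29).
Mar 5, 2232 → Mar 19, 2232: 14 days.
Total: 1961 days.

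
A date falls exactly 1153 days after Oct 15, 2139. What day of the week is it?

Oct 15, 2139 is a Thursday.
1153 mod 7 = 5, so 1153 days after a Thursday is Thursday + 5 = Tuesday.

Tuesday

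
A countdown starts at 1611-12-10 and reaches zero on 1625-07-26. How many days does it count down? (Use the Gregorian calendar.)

4977

Dec 10, 1611 → Dec 10, 1612: 366 days (Feb 29, 1612 is in that span).
Dec 10, 1612 → Dec 10, 1613: 365 days.
Dec 10, 1613 → Dec 10, 1614: 365 days.
Dec 10, 1614 → Dec 10, 1615: 365 days.
Dec 10, 1615 → Dec 10, 1616: 366 days (Feb 29, 1616 is in that span).
Dec 10, 1616 → Dec 10, 1617: 365 days.
Dec 10, 1617 → Dec 10, 1618: 365 days.
Dec 10, 1618 → Dec 10, 1619: 365 days.
Dec 10, 1619 → Dec 10, 1620: 366 days (Feb 29, 1620 is in that span).
Dec 10, 1620 → Dec 10, 1621: 365 days.
Dec 10, 1621 → Dec 10, 1622: 365 days.
Dec 10, 1622 → Dec 10, 1623: 365 days.
Dec 10, 1623 → Dec 10, 1624: 366 days (Feb 29, 1624 is in that span).
Dec 10, 1624 → Jan 10, 1625: 31 days (December has 31).
Jan 10, 1625 → Feb 10, 1625: 31 days (January has 31).
Feb 10, 1625 → Mar 10, 1625: 28 days (February has 28).
Mar 10, 1625 → Apr 10, 1625: 31 days (March has 31).
Apr 10, 1625 → May 10, 1625: 30 days (April has 30).
May 10, 1625 → Jun 10, 1625: 31 days (May has 31).
Jun 10, 1625 → Jul 10, 1625: 30 days (June has 30).
Jul 10, 1625 → Jul 26, 1625: 16 days.
Total: 4977 days.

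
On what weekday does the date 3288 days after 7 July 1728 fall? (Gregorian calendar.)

Monday

Jul 7, 1728 is a Wednesday.
3288 mod 7 = 5, so 3288 days after a Wednesday is Wednesday + 5 = Monday.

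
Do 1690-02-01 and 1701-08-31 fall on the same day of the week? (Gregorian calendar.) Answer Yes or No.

From Feb 1, 1690 to Aug 31, 1701 is 4228 days.
4228 mod 7 = 0, so they are the same weekday.
(Feb 1, 1690 is a Wednesday; Aug 31, 1701 is a Wednesday.)

Yes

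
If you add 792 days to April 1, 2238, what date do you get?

+365 (one year) → Apr 1, 2239 (427 left).
+366 (one year; includes Feb 29, 2240) → Apr 1, 2240 (61 left).
Apr has 30 days: +30 → May 1, 2240 (31 left).
May has 31 days: +31 → Jun 1, 2240 (0 left).

June 1, 2240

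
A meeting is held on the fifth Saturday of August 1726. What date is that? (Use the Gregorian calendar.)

August 31, 1726

August 1, 1726 is a Thursday.
The first Saturday is therefore August 3 (2 days later).
The fifth Saturday is 3 + 4×7 = August 31.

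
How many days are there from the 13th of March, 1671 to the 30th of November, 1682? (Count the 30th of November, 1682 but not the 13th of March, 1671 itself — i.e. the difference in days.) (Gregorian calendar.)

Mar 13, 1671 → Mar 13, 1672: 366 days (Feb 29, 1672 is in that span).
Mar 13, 1672 → Mar 13, 1673: 365 days.
Mar 13, 1673 → Mar 13, 1674: 365 days.
Mar 13, 1674 → Mar 13, 1675: 365 days.
Mar 13, 1675 → Mar 13, 1676: 366 days (Feb 29, 1676 is in that span).
Mar 13, 1676 → Mar 13, 1677: 365 days.
Mar 13, 1677 → Mar 13, 1678: 365 days.
Mar 13, 1678 → Mar 13, 1679: 365 days.
Mar 13, 1679 → Mar 13, 1680: 366 days (Feb 29, 1680 is in that span).
Mar 13, 1680 → Mar 13, 1681: 365 days.
Mar 13, 1681 → Mar 13, 1682: 365 days.
Mar 13, 1682 → Apr 13, 1682: 31 days (March has 31).
Apr 13, 1682 → May 13, 1682: 30 days (April has 30).
May 13, 1682 → Jun 13, 1682: 31 days (May has 31).
Jun 13, 1682 → Jul 13, 1682: 30 days (June has 30).
Jul 13, 1682 → Aug 13, 1682: 31 days (July has 31).
Aug 13, 1682 → Sep 13, 1682: 31 days (August has 31).
Sep 13, 1682 → Oct 13, 1682: 30 days (September has 30).
Oct 13, 1682 → Nov 13, 1682: 31 days (October has 31).
Nov 13, 1682 → Nov 30, 1682: 17 days.
Total: 4280 days.

4280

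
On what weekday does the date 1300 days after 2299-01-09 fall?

Jan 9, 2299 is a Monday.
1300 mod 7 = 5, so 1300 days after a Monday is Monday + 5 = Saturday.

Saturday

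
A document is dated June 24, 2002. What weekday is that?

Monday

January 1, 2002 is a Tuesday.
Jan 1, 2002 → Feb 1, 2002: 31 days (January has 31).
Feb 1, 2002 → Mar 1, 2002: 28 days (February has 28).
Mar 1, 2002 → Apr 1, 2002: 31 days (March has 31).
Apr 1, 2002 → May 1, 2002: 30 days (April has 30).
May 1, 2002 → Jun 1, 2002: 31 days (May has 31).
Jun 1, 2002 → Jun 24, 2002: 23 days.
Total: 174 days.
174 mod 7 = 6, so Tuesday + 6 = Monday.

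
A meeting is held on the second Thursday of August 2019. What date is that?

August 1, 2019 is a Thursday.
The first Thursday is therefore August 1 (same day).
The second Thursday is 1 + 1×7 = August 8.

August 8, 2019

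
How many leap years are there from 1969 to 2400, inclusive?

105

Multiples of 4 in [1969,2400]: 108.
Of those, multiples of 100: 5 (not leap unless ÷400).
Multiples of 400: 2.
Leap years = 108 − 5 + 2 = 105.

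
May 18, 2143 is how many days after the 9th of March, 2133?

Mar 9, 2133 → Mar 9, 2134: 365 days.
Mar 9, 2134 → Mar 9, 2135: 365 days.
Mar 9, 2135 → Mar 9, 2136: 366 days (Feb 29, 2136 is in that span).
Mar 9, 2136 → Mar 9, 2137: 365 days.
Mar 9, 2137 → Mar 9, 2138: 365 days.
Mar 9, 2138 → Mar 9, 2139: 365 days.
Mar 9, 2139 → Mar 9, 2140: 366 days (Feb 29, 2140 is in that span).
Mar 9, 2140 → Mar 9, 2141: 365 days.
Mar 9, 2141 → Mar 9, 2142: 365 days.
Mar 9, 2142 → Mar 9, 2143: 365 days.
Mar 9, 2143 → Apr 9, 2143: 31 days (March has 31).
Apr 9, 2143 → May 9, 2143: 30 days (April has 30).
May 9, 2143 → May 18, 2143: 9 days.
Total: 3722 days.

3722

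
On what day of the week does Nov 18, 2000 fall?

Saturday

Doomsday rule: the anchor day for the 2000s is Tuesday. For year 00: 0÷12 = 0 r 0, and 0÷4 = 0, so 0+0+0 = 0.
Tuesday + 0 ≡ Tuesday — that's 2000's doomsday.
In November the doomsday date is Nov 7.
Nov 18 is 11 days after Nov 7; 11 mod 7 = 4, so Tuesday + 4 = Saturday.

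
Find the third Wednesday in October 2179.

October 20, 2179

October 1, 2179 is a Friday.
The first Wednesday is therefore October 6 (5 days later).
The third Wednesday is 6 + 2×7 = October 20.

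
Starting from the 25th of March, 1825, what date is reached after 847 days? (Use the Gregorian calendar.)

July 20, 1827

+365 (one year) → Mar 25, 1826 (482 left).
+365 (one year) → Mar 25, 1827 (117 left).
Mar has 31 days: +7 → Apr 1, 1827 (110 left).
Apr has 30 days: +30 → May 1, 1827 (80 left).
May has 31 days: +31 → Jun 1, 1827 (49 left).
Jun has 30 days: +30 → Jul 1, 1827 (19 left).
+19 → Jul 20, 1827.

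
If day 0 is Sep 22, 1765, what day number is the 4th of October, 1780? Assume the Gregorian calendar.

Sep 22, 1765 → Sep 22, 1766: 365 days.
Sep 22, 1766 → Sep 22, 1767: 365 days.
Sep 22, 1767 → Sep 22, 1768: 366 days (Feb 29, 1768 is in that span).
Sep 22, 1768 → Sep 22, 1769: 365 days.
Sep 22, 1769 → Sep 22, 1770: 365 days.
Sep 22, 1770 → Sep 22, 1771: 365 days.
Sep 22, 1771 → Sep 22, 1772: 366 days (Feb 29, 1772 is in that span).
Sep 22, 1772 → Sep 22, 1773: 365 days.
Sep 22, 1773 → Sep 22, 1774: 365 days.
Sep 22, 1774 → Sep 22, 1775: 365 days.
Sep 22, 1775 → Sep 22, 1776: 366 days (Feb 29, 1776 is in that span).
Sep 22, 1776 → Sep 22, 1777: 365 days.
Sep 22, 1777 → Sep 22, 1778: 365 days.
Sep 22, 1778 → Sep 22, 1779: 365 days.
Sep 22, 1779 → Oct 22, 1779: 30 days (September has 30).
Oct 22, 1779 → Nov 22, 1779: 31 days (October has 31).
Nov 22, 1779 → Dec 22, 1779: 30 days (November has 30).
Dec 22, 1779 → Jan 22, 1780: 31 days (December has 31).
Jan 22, 1780 → Feb 22, 1780: 31 days (January has 31).
Feb 22, 1780 → Mar 22, 1780: 29 days (February has 29).
Mar 22, 1780 → Apr 22, 1780: 31 days (March has 31).
Apr 22, 1780 → May 22, 1780: 30 days (April has 30).
May 22, 1780 → Jun 22, 1780: 31 days (May has 31).
Jun 22, 1780 → Jul 22, 1780: 30 days (June has 30).
Jul 22, 1780 → Aug 22, 1780: 31 days (July has 31).
Aug 22, 1780 → Sep 22, 1780: 31 days (August has 31).
Sep 22, 1780 → Oct 4, 1780: 12 days.
Total: 5491 days.

5491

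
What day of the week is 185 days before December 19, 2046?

Dec 19, 2046 is a Wednesday.
185 mod 7 = 3, so 185 days before a Wednesday is Wednesday − 3 = Sunday.

Sunday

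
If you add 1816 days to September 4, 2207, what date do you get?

+366 (one year; includes Feb 29, 2208) → Sep 4, 2208 (1450 left).
+365 (one year) → Sep 4, 2209 (1085 left).
+365 (one year) → Sep 4, 2210 (720 left).
+365 (one year) → Sep 4, 2211 (355 left).
Sep has 30 days: +27 → Oct 1, 2211 (328 left).
Oct has 31 days: +31 → Nov 1, 2211 (297 left).
Nov has 30 days: +30 → Dec 1, 2211 (267 left).
Dec has 31 days: +31 → Jan 1, 2212 (236 left).
Jan has 31 days: +31 → Feb 1, 2212 (205 left).
Feb has 29 days: +29 → Mar 1, 2212 (176 left).
Mar has 31 days: +31 → Apr 1, 2212 (145 left).
Apr has 30 days: +30 → May 1, 2212 (115 left).
May has 31 days: +31 → Jun 1, 2212 (84 left).
Jun has 30 days: +30 → Jul 1, 2212 (54 left).
Jul has 31 days: +31 → Aug 1, 2212 (23 left).
+23 → Aug 24, 2212.

August 24, 2212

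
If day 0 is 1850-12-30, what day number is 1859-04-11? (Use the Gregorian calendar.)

3024

Dec 30, 1850 → Dec 30, 1851: 365 days.
Dec 30, 1851 → Dec 30, 1852: 366 days (Feb 29, 1852 is in that span).
Dec 30, 1852 → Dec 30, 1853: 365 days.
Dec 30, 1853 → Dec 30, 1854: 365 days.
Dec 30, 1854 → Dec 30, 1855: 365 days.
Dec 30, 1855 → Dec 30, 1856: 366 days (Feb 29, 1856 is in that span).
Dec 30, 1856 → Dec 30, 1857: 365 days.
Dec 30, 1857 → Dec 30, 1858: 365 days.
Dec 30, 1858 → Jan 30, 1859: 31 days (December has 31).
Jan 30, 1859 → Feb 28, 1859: 29 days (January has 31).
Feb 28, 1859 → Mar 28, 1859: 28 days (February has 28).
Mar 28, 1859 → Apr 11, 1859: 14 days.
Total: 3024 days.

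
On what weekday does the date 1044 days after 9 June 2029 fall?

First find the weekday of Jun 9, 2029. Doomsday rule: the anchor day for the 2000s is Tuesday. For year 29: 29÷12 = 2 r 5, and 5÷4 = 1, so 2+5+1 = 8.
Tuesday + 8 ≡ Wednesday — that's 2029's doomsday.
In June the doomsday date is Jun 6.
Jun 9 is 3 days after Jun 6; 3 mod 7 = 3, so Wednesday + 3 = Saturday.
1044 mod 7 = 1, so 1044 days after a Saturday is Saturday + 1 = Sunday.

Sunday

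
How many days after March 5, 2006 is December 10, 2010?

Mar 5, 2006 → Mar 5, 2007: 365 days.
Mar 5, 2007 → Mar 5, 2008: 366 days (Feb 29, 2008 is in that span).
Mar 5, 2008 → Mar 5, 2009: 365 days.
Mar 5, 2009 → Mar 5, 2010: 365 days.
Mar 5, 2010 → Apr 5, 2010: 31 days (March has 31).
Apr 5, 2010 → May 5, 2010: 30 days (April has 30).
May 5, 2010 → Jun 5, 2010: 31 days (May has 31).
Jun 5, 2010 → Jul 5, 2010: 30 days (June has 30).
Jul 5, 2010 → Aug 5, 2010: 31 days (July has 31).
Aug 5, 2010 → Sep 5, 2010: 31 days (August has 31).
Sep 5, 2010 → Oct 5, 2010: 30 days (September has 30).
Oct 5, 2010 → Nov 5, 2010: 31 days (October has 31).
Nov 5, 2010 → Dec 5, 2010: 30 days (November has 30).
Dec 5, 2010 → Dec 10, 2010: 5 days.
Total: 1741 days.

1741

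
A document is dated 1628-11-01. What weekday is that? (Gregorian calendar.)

Wednesday

Doomsday rule: the anchor day for the 1600s is Tuesday. For year 28: 28÷12 = 2 r 4, and 4÷4 = 1, so 2+4+1 = 7.
Tuesday + 7 ≡ Tuesday — that's 1628's doomsday.
In November the doomsday date is Nov 7.
Nov 1 is 6 days before Nov 7; 6 mod 7 = 6, so Tuesday − 6 = Wednesday.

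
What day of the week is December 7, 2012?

Doomsday rule: the anchor day for the 2000s is Tuesday. For year 12: 12÷12 = 1 r 0, and 0÷4 = 0, so 1+0+0 = 1.
Tuesday + 1 ≡ Wednesday — that's 2012's doomsday.
In December the doomsday date is Dec 12.
Dec 7 is 5 days before Dec 12; 5 mod 7 = 5, so Wednesday − 5 = Friday.

Friday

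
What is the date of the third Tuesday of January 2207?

January 20, 2207

January 1, 2207 is a Thursday.
The first Tuesday is therefore January 6 (5 days later).
The third Tuesday is 6 + 2×7 = January 20.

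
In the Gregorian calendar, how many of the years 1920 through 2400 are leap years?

118

Multiples of 4 in [1920,2400]: 121.
Of those, multiples of 100: 5 (not leap unless ÷400).
Multiples of 400: 2.
Leap years = 121 − 5 + 2 = 118.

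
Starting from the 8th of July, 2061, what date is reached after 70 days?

Jul has 31 days: +24 → Aug 1, 2061 (46 left).
Aug has 31 days: +31 → Sep 1, 2061 (15 left).
+15 → Sep 16, 2061.

September 16, 2061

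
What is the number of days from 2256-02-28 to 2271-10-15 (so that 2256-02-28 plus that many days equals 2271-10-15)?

5708

Feb 28, 2256 → Feb 28, 2257: 366 days (Feb 29, 2256 is in that span).
Feb 28, 2257 → Feb 28, 2258: 365 days.
Feb 28, 2258 → Feb 28, 2259: 365 days.
Feb 28, 2259 → Feb 28, 2260: 365 days.
Feb 28, 2260 → Feb 28, 2261: 366 days (Feb 29, 2260 is in that span).
Feb 28, 2261 → Feb 28, 2262: 365 days.
Feb 28, 2262 → Feb 28, 2263: 365 days.
Feb 28, 2263 → Feb 28, 2264: 365 days.
Feb 28, 2264 → Feb 28, 2265: 366 days (Feb 29, 2264 is in that span).
Feb 28, 2265 → Feb 28, 2266: 365 days.
Feb 28, 2266 → Feb 28, 2267: 365 days.
Feb 28, 2267 → Feb 28, 2268: 365 days.
Feb 28, 2268 → Feb 28, 2269: 366 days (Feb 29, 2268 is in that span).
Feb 28, 2269 → Feb 28, 2270: 365 days.
Feb 28, 2270 → Feb 28, 2271: 365 days.
Feb 28, 2271 → Mar 28, 2271: 28 days (February has 28).
Mar 28, 2271 → Apr 28, 2271: 31 days (March has 31).
Apr 28, 2271 → May 28, 2271: 30 days (April has 30).
May 28, 2271 → Jun 28, 2271: 31 days (May has 31).
Jun 28, 2271 → Jul 28, 2271: 30 days (June has 30).
Jul 28, 2271 → Aug 28, 2271: 31 days (July has 31).
Aug 28, 2271 → Sep 28, 2271: 31 days (August has 31).
Sep 28, 2271 → Oct 15, 2271: 17 days.
Total: 5708 days.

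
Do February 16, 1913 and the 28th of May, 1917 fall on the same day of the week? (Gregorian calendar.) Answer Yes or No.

From Feb 16, 1913 to May 28, 1917 is 1562 days.
1562 mod 7 = 1, so they are different weekdays.
(Feb 16, 1913 is a Sunday; May 28, 1917 is a Monday.)

No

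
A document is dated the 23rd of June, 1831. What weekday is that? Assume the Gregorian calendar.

Thursday

Doomsday rule: the anchor day for the 1800s is Friday. For year 31: 31÷12 = 2 r 7, and 7÷4 = 1, so 2+7+1 = 10.
Friday + 10 ≡ Monday — that's 1831's doomsday.
In June the doomsday date is Jun 6.
Jun 23 is 17 days after Jun 6; 17 mod 7 = 3, so Monday + 3 = Thursday.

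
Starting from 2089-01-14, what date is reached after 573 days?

August 10, 2090

+365 (one year) → Jan 14, 2090 (208 left).
Jan has 31 days: +18 → Feb 1, 2090 (190 left).
Feb has 28 days: +28 → Mar 1, 2090 (162 left).
Mar has 31 days: +31 → Apr 1, 2090 (131 left).
Apr has 30 days: +30 → May 1, 2090 (101 left).
May has 31 days: +31 → Jun 1, 2090 (70 left).
Jun has 30 days: +30 → Jul 1, 2090 (40 left).
Jul has 31 days: +31 → Aug 1, 2090 (9 left).
+9 → Aug 10, 2090.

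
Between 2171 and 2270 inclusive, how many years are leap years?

24

Multiples of 4 in [2171,2270]: 25.
Of those, multiples of 100: 1 (not leap unless ÷400).
Multiples of 400: 0.
Leap years = 25 − 1 + 0 = 24.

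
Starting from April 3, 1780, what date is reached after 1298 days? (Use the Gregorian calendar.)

+365 (one year) → Apr 3, 1781 (933 left).
+365 (one year) → Apr 3, 1782 (568 left).
+365 (one year) → Apr 3, 1783 (203 left).
Apr has 30 days: +28 → May 1, 1783 (175 left).
May has 31 days: +31 → Jun 1, 1783 (144 left).
Jun has 30 days: +30 → Jul 1, 1783 (114 left).
Jul has 31 days: +31 → Aug 1, 1783 (83 left).
Aug has 31 days: +31 → Sep 1, 1783 (52 left).
Sep has 30 days: +30 → Oct 1, 1783 (22 left).
+22 → Oct 23, 1783.

October 23, 1783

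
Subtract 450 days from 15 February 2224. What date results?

−365 (one year) → Feb 15, 2223 (85 left).
−15 → Jan 31, 2223 (end of Jan, 31 days; 70 left).
−31 → Dec 31, 2222 (end of Dec, 31 days; 39 left).
−31 → Nov 30, 2222 (end of Nov, 30 days; 8 left).
−8 → Nov 22, 2222.

November 22, 2222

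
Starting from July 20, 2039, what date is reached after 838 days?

November 4, 2041

+366 (one year; includes Feb 29, 2040) → Jul 20, 2040 (472 left).
+365 (one year) → Jul 20, 2041 (107 left).
Jul has 31 days: +12 → Aug 1, 2041 (95 left).
Aug has 31 days: +31 → Sep 1, 2041 (64 left).
Sep has 30 days: +30 → Oct 1, 2041 (34 left).
Oct has 31 days: +31 → Nov 1, 2041 (3 left).
+3 → Nov 4, 2041.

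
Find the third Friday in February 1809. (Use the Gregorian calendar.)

February 17, 1809

February 1, 1809 is a Wednesday.
The first Friday is therefore February 3 (2 days later).
The third Friday is 3 + 2×7 = February 17.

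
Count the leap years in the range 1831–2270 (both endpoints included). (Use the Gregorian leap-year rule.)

107

Multiples of 4 in [1831,2270]: 110.
Of those, multiples of 100: 4 (not leap unless ÷400).
Multiples of 400: 1.
Leap years = 110 − 4 + 1 = 107.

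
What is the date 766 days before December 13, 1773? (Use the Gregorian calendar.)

−365 (one year) → Dec 13, 1772 (401 left).
−366 (one year; includes Feb 29, 1772) → Dec 13, 1771 (35 left).
−13 → Nov 30, 1771 (end of Nov, 30 days; 22 left).
−22 → Nov 8, 1771.

November 8, 1771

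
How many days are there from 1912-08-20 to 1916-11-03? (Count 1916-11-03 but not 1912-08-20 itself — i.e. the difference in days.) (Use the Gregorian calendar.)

Aug 20, 1912 → Aug 20, 1913: 365 days.
Aug 20, 1913 → Aug 20, 1914: 365 days.
Aug 20, 1914 → Aug 20, 1915: 365 days.
Aug 20, 1915 → Aug 20, 1916: 366 days (Feb 29, 1916 is in that span).
Aug 20, 1916 → Sep 20, 1916: 31 days (August has 31).
Sep 20, 1916 → Oct 20, 1916: 30 days (September has 30).
Oct 20, 1916 → Nov 3, 1916: 14 days.
Total: 1536 days.

1536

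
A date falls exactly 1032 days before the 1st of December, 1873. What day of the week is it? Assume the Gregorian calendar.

Friday

First find the weekday of Dec 1, 1873. Doomsday rule: the anchor day for the 1800s is Friday. For year 73: 73÷12 = 6 r 1, and 1÷4 = 0, so 6+1+0 = 7.
Friday + 7 ≡ Friday — that's 1873's doomsday.
In December the doomsday date is Dec 12.
Dec 1 is 11 days before Dec 12; 11 mod 7 = 4, so Friday − 4 = Monday.
1032 mod 7 = 3, so 1032 days before a Monday is Monday − 3 = Friday.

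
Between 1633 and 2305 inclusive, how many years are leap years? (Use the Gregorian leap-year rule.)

Multiples of 4 in [1633,2305]: 168.
Of those, multiples of 100: 7 (not leap unless ÷400).
Multiples of 400: 1.
Leap years = 168 − 7 + 1 = 162.

162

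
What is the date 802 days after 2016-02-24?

May 6, 2018

+366 (one year; includes Feb 29, 2016) → Feb 24, 2017 (436 left).
+365 (one year) → Feb 24, 2018 (71 left).
Feb has 28 days: +5 → Mar 1, 2018 (66 left).
Mar has 31 days: +31 → Apr 1, 2018 (35 left).
Apr has 30 days: +30 → May 1, 2018 (5 left).
+5 → May 6, 2018.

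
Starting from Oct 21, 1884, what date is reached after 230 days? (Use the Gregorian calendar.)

June 8, 1885

Oct has 31 days: +11 → Nov 1, 1884 (219 left).
Nov has 30 days: +30 → Dec 1, 1884 (189 left).
Dec has 31 days: +31 → Jan 1, 1885 (158 left).
Jan has 31 days: +31 → Feb 1, 1885 (127 left).
Feb has 28 days: +28 → Mar 1, 1885 (99 left).
Mar has 31 days: +31 → Apr 1, 1885 (68 left).
Apr has 30 days: +30 → May 1, 1885 (38 left).
May has 31 days: +31 → Jun 1, 1885 (7 left).
+7 → Jun 8, 1885.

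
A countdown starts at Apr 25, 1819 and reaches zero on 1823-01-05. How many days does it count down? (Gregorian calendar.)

1351

Apr 25, 1819 → Apr 25, 1820: 366 days (Feb 29, 1820 is in that span).
Apr 25, 1820 → Apr 25, 1821: 365 days.
Apr 25, 1821 → Apr 25, 1822: 365 days.
Apr 25, 1822 → May 25, 1822: 30 days (April has 30).
May 25, 1822 → Jun 25, 1822: 31 days (May has 31).
Jun 25, 1822 → Jul 25, 1822: 30 days (June has 30).
Jul 25, 1822 → Aug 25, 1822: 31 days (July has 31).
Aug 25, 1822 → Sep 25, 1822: 31 days (August has 31).
Sep 25, 1822 → Oct 25, 1822: 30 days (September has 30).
Oct 25, 1822 → Nov 25, 1822: 31 days (October has 31).
Nov 25, 1822 → Dec 25, 1822: 30 days (November has 30).
Dec 25, 1822 → Jan 5, 1823: 11 days.
Total: 1351 days.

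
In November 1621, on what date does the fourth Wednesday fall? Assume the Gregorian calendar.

November 1, 1621 is a Monday.
The first Wednesday is therefore November 3 (2 days later).
The fourth Wednesday is 3 + 3×7 = November 24.

November 24, 1621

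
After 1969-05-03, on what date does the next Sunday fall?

May 4, 1969

May 3, 1969 is a Saturday.
From Saturday to the next Sunday is 1 day.
May 3, 1969 + 1 = May 4, 1969.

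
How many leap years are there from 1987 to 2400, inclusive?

Multiples of 4 in [1987,2400]: 104.
Of those, multiples of 100: 5 (not leap unless ÷400).
Multiples of 400: 2.
Leap years = 104 − 5 + 2 = 101.

101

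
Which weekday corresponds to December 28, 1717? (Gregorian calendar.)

Tuesday

Doomsday rule: the anchor day for the 1700s is Sunday. For year 17: 17÷12 = 1 r 5, and 5÷4 = 1, so 1+5+1 = 7.
Sunday + 7 ≡ Sunday — that's 1717's doomsday.
In December the doomsday date is Dec 12.
Dec 28 is 16 days after Dec 12; 16 mod 7 = 2, so Sunday + 2 = Tuesday.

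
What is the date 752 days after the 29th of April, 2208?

+365 (one year) → Apr 29, 2209 (387 left).
Apr has 30 days: +2 → May 1, 2209 (385 left).
May has 31 days: +31 → Jun 1, 2209 (354 left).
Jun has 30 days: +30 → Jul 1, 2209 (324 left).
Jul has 31 days: +31 → Aug 1, 2209 (293 left).
Aug has 31 days: +31 → Sep 1, 2209 (262 left).
Sep has 30 days: +30 → Oct 1, 2209 (232 left).
Oct has 31 days: +31 → Nov 1, 2209 (201 left).
Nov has 30 days: +30 → Dec 1, 2209 (171 left).
Dec has 31 days: +31 → Jan 1, 2210 (140 left).
Jan has 31 days: +31 → Feb 1, 2210 (109 left).
Feb has 28 days: +28 → Mar 1, 2210 (81 left).
Mar has 31 days: +31 → Apr 1, 2210 (50 left).
Apr has 30 days: +30 → May 1, 2210 (20 left).
+20 → May 21, 2210.

May 21, 2210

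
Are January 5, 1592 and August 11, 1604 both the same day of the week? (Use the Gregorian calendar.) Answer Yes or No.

From Jan 5, 1592 to Aug 11, 1604 is 4602 days.
4602 mod 7 = 3, so they are different weekdays.
(Jan 5, 1592 is a Sunday; Aug 11, 1604 is a Wednesday.)

No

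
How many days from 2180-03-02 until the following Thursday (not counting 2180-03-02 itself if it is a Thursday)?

Mar 2, 2180 is a Thursday.
From Thursday to the next Thursday is 7 days.

7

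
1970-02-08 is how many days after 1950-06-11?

Jun 11, 1950 → Jun 11, 1951: 365 days.
Jun 11, 1951 → Jun 11, 1952: 366 days (Feb 29, 1952 is in that span).
Jun 11, 1952 → Jun 11, 1953: 365 days.
Jun 11, 1953 → Jun 11, 1954: 365 days.
Jun 11, 1954 → Jun 11, 1955: 365 days.
Jun 11, 1955 → Jun 11, 1956: 366 days (Feb 29, 1956 is in that span).
Jun 11, 1956 → Jun 11, 1957: 365 days.
Jun 11, 1957 → Jun 11, 1958: 365 days.
Jun 11, 1958 → Jun 11, 1959: 365 days.
Jun 11, 1959 → Jun 11, 1960: 366 days (Feb 29, 1960 is in that span).
Jun 11, 1960 → Jun 11, 1961: 365 days.
Jun 11, 1961 → Jun 11, 1962: 365 days.
Jun 11, 1962 → Jun 11, 1963: 365 days.
Jun 11, 1963 → Jun 11, 1964: 366 days (Feb 29, 1964 is in that span).
Jun 11, 1964 → Jun 11, 1965: 365 days.
Jun 11, 1965 → Jun 11, 1966: 365 days.
Jun 11, 1966 → Jun 11, 1967: 365 days.
Jun 11, 1967 → Jun 11, 1968: 366 days (Feb 29, 1968 is in that span).
Jun 11, 1968 → Jun 11, 1969: 365 days.
Jun 11, 1969 → Jul 11, 1969: 30 days (June has 30).
Jul 11, 1969 → Aug 11, 1969: 31 days (July has 31).
Aug 11, 1969 → Sep 11, 1969: 31 days (August has 31).
Sep 11, 1969 → Oct 11, 1969: 30 days (September has 30).
Oct 11, 1969 → Nov 11, 1969: 31 days (October has 31).
Nov 11, 1969 → Dec 11, 1969: 30 days (November has 30).
Dec 11, 1969 → Jan 11, 1970: 31 days (December has 31).
Jan 11, 1970 → Feb 8, 1970: 28 days.
Total: 7182 days.

7182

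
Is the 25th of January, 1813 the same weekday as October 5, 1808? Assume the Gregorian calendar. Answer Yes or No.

No

From Oct 5, 1808 to Jan 25, 1813 is 1573 days.
1573 mod 7 = 5, so they are different weekdays.
(Oct 5, 1808 is a Wednesday; Jan 25, 1813 is a Monday.)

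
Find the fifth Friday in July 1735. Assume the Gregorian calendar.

July 29, 1735

July 1, 1735 is a Friday.
The first Friday is therefore July 1 (same day).
The fifth Friday is 1 + 4×7 = July 29.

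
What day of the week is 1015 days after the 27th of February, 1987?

Friday

First find the weekday of Feb 27, 1987. Doomsday rule: the anchor day for the 1900s is Wednesday. For year 87: 87÷12 = 7 r 3, and 3÷4 = 0, so 7+3+0 = 10.
Wednesday + 10 ≡ Saturday — that's 1987's doomsday.
In February the doomsday date is Feb 28 (1987 is not a leap year).
Feb 27 is 1 day before Feb 28; 1 mod 7 = 1, so Saturday − 1 = Friday.
1015 mod 7 = 0, so 1015 days after a Friday is Friday + 0 = Friday.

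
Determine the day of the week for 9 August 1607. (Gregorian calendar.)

Thursday

Doomsday rule: the anchor day for the 1600s is Tuesday. For year 07: 7÷12 = 0 r 7, and 7÷4 = 1, so 0+7+1 = 8.
Tuesday + 8 ≡ Wednesday — that's 1607's doomsday.
In August the doomsday date is Aug 8.
Aug 9 is 1 day after Aug 8; 1 mod 7 = 1, so Wednesday + 1 = Thursday.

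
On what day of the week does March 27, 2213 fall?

Saturday

January 1, 2213 is a Friday.
Jan 1, 2213 → Feb 1, 2213: 31 days (January has 31).
Feb 1, 2213 → Mar 1, 2213: 28 days (February has 28).
Mar 1, 2213 → Mar 27, 2213: 26 days.
Total: 85 days.
85 mod 7 = 1, so Friday + 1 = Saturday.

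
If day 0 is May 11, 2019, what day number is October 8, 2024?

May 11, 2019 → May 11, 2020: 366 days (Feb 29, 2020 is in that span).
May 11, 2020 → May 11, 2021: 365 days.
May 11, 2021 → May 11, 2022: 365 days.
May 11, 2022 → May 11, 2023: 365 days.
May 11, 2023 → May 11, 2024: 366 days (Feb 29, 2024 is in that span).
May 11, 2024 → Jun 11, 2024: 31 days (May has 31).
Jun 11, 2024 → Jul 11, 2024: 30 days (June has 30).
Jul 11, 2024 → Aug 11, 2024: 31 days (July has 31).
Aug 11, 2024 → Sep 11, 2024: 31 days (August has 31).
Sep 11, 2024 → Oct 8, 2024: 27 days.
Total: 1977 days.

1977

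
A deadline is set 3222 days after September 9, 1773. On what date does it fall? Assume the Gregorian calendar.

July 6, 1782

+365 (one year) → Sep 9, 1774 (2857 left).
+365 (one year) → Sep 9, 1775 (2492 left).
+366 (one year; includes Feb 29, 1776) → Sep 9, 1776 (2126 left).
+365 (one year) → Sep 9, 1777 (1761 left).
+365 (one year) → Sep 9, 1778 (1396 left).
+365 (one year) → Sep 9, 1779 (1031 left).
+366 (one year; includes Feb 29, 1780) → Sep 9, 1780 (665 left).
+365 (one year) → Sep 9, 1781 (300 left).
Sep has 30 days: +22 → Oct 1, 1781 (278 left).
Oct has 31 days: +31 → Nov 1, 1781 (247 left).
Nov has 30 days: +30 → Dec 1, 1781 (217 left).
Dec has 31 days: +31 → Jan 1, 1782 (186 left).
Jan has 31 days: +31 → Feb 1, 1782 (155 left).
Feb has 28 days: +28 → Mar 1, 1782 (127 left).
Mar has 31 days: +31 → Apr 1, 1782 (96 left).
Apr has 30 days: +30 → May 1, 1782 (66 left).
May has 31 days: +31 → Jun 1, 1782 (35 left).
Jun has 30 days: +30 → Jul 1, 1782 (5 left).
+5 → Jul 6, 1782.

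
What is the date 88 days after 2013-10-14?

Oct has 31 days: +18 → Nov 1, 2013 (70 left).
Nov has 30 days: +30 → Dec 1, 2013 (40 left).
Dec has 31 days: +31 → Jan 1, 2014 (9 left).
+9 → Jan 10, 2014.

January 10, 2014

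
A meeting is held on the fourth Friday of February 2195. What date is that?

February 27, 2195

February 1, 2195 is a Sunday.
The first Friday is therefore February 6 (5 days later).
The fourth Friday is 6 + 3×7 = February 27.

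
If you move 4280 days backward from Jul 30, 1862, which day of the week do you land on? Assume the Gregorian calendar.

Jul 30, 1862 is a Wednesday.
4280 mod 7 = 3, so 4280 days before a Wednesday is Wednesday − 3 = Sunday.

Sunday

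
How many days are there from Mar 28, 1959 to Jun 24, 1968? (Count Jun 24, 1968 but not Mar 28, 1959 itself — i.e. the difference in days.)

Mar 28, 1959 → Mar 28, 1960: 366 days (Feb 29, 1960 is in that span).
Mar 28, 1960 → Mar 28, 1961: 365 days.
Mar 28, 1961 → Mar 28, 1962: 365 days.
Mar 28, 1962 → Mar 28, 1963: 365 days.
Mar 28, 1963 → Mar 28, 1964: 366 days (Feb 29, 1964 is in that span).
Mar 28, 1964 → Mar 28, 1965: 365 days.
Mar 28, 1965 → Mar 28, 1966: 365 days.
Mar 28, 1966 → Mar 28, 1967: 365 days.
Mar 28, 1967 → Mar 28, 1968: 366 days (Feb 29, 1968 is in that span).
Mar 28, 1968 → Apr 28, 1968: 31 days (March has 31).
Apr 28, 1968 → May 28, 1968: 30 days (April has 30).
May 28, 1968 → Jun 24, 1968: 27 days.
Total: 3376 days.

3376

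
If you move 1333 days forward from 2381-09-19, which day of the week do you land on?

Tuesday

Sep 19, 2381 is a Saturday.
1333 mod 7 = 3, so 1333 days after a Saturday is Saturday + 3 = Tuesday.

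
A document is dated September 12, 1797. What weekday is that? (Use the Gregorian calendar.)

Tuesday

Doomsday rule: the anchor day for the 1700s is Sunday. For year 97: 97÷12 = 8 r 1, and 1÷4 = 0, so 8+1+0 = 9.
Sunday + 9 ≡ Tuesday — that's 1797's doomsday.
In September the doomsday date is Sep 5.
Sep 12 is 7 days after Sep 5; 7 mod 7 = 0, so Tuesday + 0 = Tuesday.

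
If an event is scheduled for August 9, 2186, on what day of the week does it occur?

Doomsday rule: the anchor day for the 2100s is Sunday. For year 86: 86÷12 = 7 r 2, and 2÷4 = 0, so 7+2+0 = 9.
Sunday + 9 ≡ Tuesday — that's 2186's doomsday.
In August the doomsday date is Aug 8.
Aug 9 is 1 day after Aug 8; 1 mod 7 = 1, so Tuesday + 1 = Wednesday.

Wednesday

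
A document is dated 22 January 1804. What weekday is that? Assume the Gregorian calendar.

Sunday

Doomsday rule: the anchor day for the 1800s is Friday. For year 04: 4÷12 = 0 r 4, and 4÷4 = 1, so 0+4+1 = 5.
Friday + 5 ≡ Wednesday — that's 1804's doomsday.
In January the doomsday date is Jan 4 (1804 is a leap year (divisible by 4)).
Jan 22 is 18 days after Jan 4; 18 mod 7 = 4, so Wednesday + 4 = Sunday.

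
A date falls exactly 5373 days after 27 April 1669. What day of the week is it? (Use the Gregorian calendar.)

Wednesday

Apr 27, 1669 is a Saturday.
5373 mod 7 = 4, so 5373 days after a Saturday is Saturday + 4 = Wednesday.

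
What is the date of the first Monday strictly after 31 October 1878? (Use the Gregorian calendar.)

Oct 31, 1878 is a Thursday.
From Thursday to the next Monday is 4 days.
Oct 31, 1878 + 4 = Nov 4, 1878.

November 4, 1878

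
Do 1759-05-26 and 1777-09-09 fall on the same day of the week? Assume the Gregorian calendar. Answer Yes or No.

From May 26, 1759 to Sep 9, 1777 is 6681 days.
6681 mod 7 = 3, so they are different weekdays.
(May 26, 1759 is a Saturday; Sep 9, 1777 is a Tuesday.)

No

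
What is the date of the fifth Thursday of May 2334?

May 1, 2334 is a Tuesday.
The first Thursday is therefore May 3 (2 days later).
The fifth Thursday is 3 + 4×7 = May 31.

May 31, 2334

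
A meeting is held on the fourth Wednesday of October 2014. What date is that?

October 1, 2014 is a Wednesday.
The first Wednesday is therefore October 1 (same day).
The fourth Wednesday is 1 + 3×7 = October 22.

October 22, 2014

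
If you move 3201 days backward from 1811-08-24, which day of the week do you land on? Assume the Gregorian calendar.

Aug 24, 1811 is a Saturday.
3201 mod 7 = 2, so 3201 days before a Saturday is Saturday − 2 = Thursday.

Thursday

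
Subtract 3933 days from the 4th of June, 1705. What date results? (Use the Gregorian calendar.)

August 27, 1694

−365 (one year) → Jun 4, 1704 (3568 left).
−366 (one year; includes Feb 29, 1704) → Jun 4, 1703 (3202 left).
−365 (one year) → Jun 4, 1702 (2837 left).
−365 (one year) → Jun 4, 1701 (2472 left).
−365 (one year) → Jun 4, 1700 (2107 left).
−365 (one year) → Jun 4, 1699 (1742 left).
−365 (one year) → Jun 4, 1698 (1377 left).
−365 (one year) → Jun 4, 1697 (1012 left).
−365 (one year) → Jun 4, 1696 (647 left).
−366 (one year; includes Feb 29, 1696) → Jun 4, 1695 (281 left).
−4 → May 31, 1695 (end of May, 31 days; 277 left).
−31 → Apr 30, 1695 (end of Apr, 30 days; 246 left).
−30 → Mar 31, 1695 (end of Mar, 31 days; 216 left).
−31 → Feb 28, 1695 (end of Feb, 28 days; 185 left).
−28 → Jan 31, 1695 (end of Jan, 31 days; 157 left).
−31 → Dec 31, 1694 (end of Dec, 31 days; 126 left).
−31 → Nov 30, 1694 (end of Nov, 30 days; 95 left).
−30 → Oct 31, 1694 (end of Oct, 31 days; 65 left).
−31 → Sep 30, 1694 (end of Sep, 30 days; 34 left).
−30 → Aug 31, 1694 (end of Aug, 31 days; 4 left).
−4 → Aug 27, 1694.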